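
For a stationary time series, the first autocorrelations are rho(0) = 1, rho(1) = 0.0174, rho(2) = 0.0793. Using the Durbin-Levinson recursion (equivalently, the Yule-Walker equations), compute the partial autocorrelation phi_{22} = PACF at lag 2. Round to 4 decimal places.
\phi_{22} = 0.0790

The PACF at lag k is phi_{kk}, the last component of the solution
to the Yule-Walker system G_k phi = r_k where
  (G_k)_{ij} = rho(|i - j|), (r_k)_i = rho(i), i,j = 1..k.
Equivalently, Durbin-Levinson gives phi_{kk} iteratively:
  phi_{11} = rho(1)
  phi_{kk} = [rho(k) - sum_{j=1..k-1} phi_{k-1,j} rho(k-j)]
            / [1 - sum_{j=1..k-1} phi_{k-1,j} rho(j)],
  phi_{k,j} = phi_{k-1,j} - phi_{kk} phi_{k-1,k-j},  j = 1..k-1.
Step k = 1:
  phi_11 = rho(1) = 0.0174.
Step k = 2:
  phi_22 = [rho(2) - phi_11 rho(1)] / [1 - phi_11 rho(1)] = [0.0793 - (0.0174)(0.0174)] / [1 - (0.0174)(0.0174)]
         = 0.07899724 / 0.99969724 = 0.079.
Therefore phi_{22} = 0.0790.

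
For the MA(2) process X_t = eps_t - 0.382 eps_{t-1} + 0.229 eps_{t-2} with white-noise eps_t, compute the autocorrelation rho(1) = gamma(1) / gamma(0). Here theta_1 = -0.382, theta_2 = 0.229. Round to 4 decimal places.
\rho(1) = -0.3918

For an MA(q) process with theta_0 = 1, the autocovariance is
  gamma(k) = sigma^2 * sum_{i=0..q-k} theta_i * theta_{i+k},
and rho(k) = gamma(k) / gamma(0). Sigma^2 cancels.
  numerator   = (1)*(-0.382) + (-0.382)*(0.229) = -0.469478.
  denominator = (1)^2 + (-0.382)^2 + (0.229)^2 = 1.198365.
  rho(1) = -0.469478 / 1.198365 = -0.3918.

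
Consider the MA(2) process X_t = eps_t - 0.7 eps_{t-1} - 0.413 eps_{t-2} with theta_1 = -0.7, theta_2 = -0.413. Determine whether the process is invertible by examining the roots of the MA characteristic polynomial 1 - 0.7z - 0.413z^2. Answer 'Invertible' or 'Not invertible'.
\text{Not invertible}

The MA(q) characteristic polynomial is P(z) = 1 - 0.7z - 0.413z^2.
Invertibility requires all roots to lie outside the unit circle, i.e. |z| > 1 for every root.
Set 1 + (-0.7) z + (-0.413) z^2 = 0, i.e. a z^2 + b z + c = 0 with a = -0.413, b = -0.7, c = 1.
Discriminant D = b^2 - 4ac = (-0.7)^2 - 4*(-0.413)*1 = 0.49 - (-1.652) = 2.142.
D >= 0, so the roots are real: z = (-b +/- sqrt(D)) / (2a) = (0.7 +/- 1.463557) / (-0.826).
  z_1 = (0.7 + 1.463557) / (-0.826) = -2.6193,   |z_1| = 2.6193.
  z_2 = (0.7 - 1.463557) / (-0.826) = 0.9244,   |z_2| = 0.9244.
Moduli of all roots: 2.6193, 0.9244.
All moduli strictly greater than 1? No.
Verdict: Not invertible.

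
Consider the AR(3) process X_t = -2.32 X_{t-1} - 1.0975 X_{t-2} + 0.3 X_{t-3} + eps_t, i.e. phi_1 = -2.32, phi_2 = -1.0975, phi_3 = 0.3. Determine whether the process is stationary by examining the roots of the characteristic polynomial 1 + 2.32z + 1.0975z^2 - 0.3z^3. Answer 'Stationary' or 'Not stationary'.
\text{Not stationary}

The AR(p) characteristic polynomial is P(z) = 1 + 2.32z + 1.0975z^2 - 0.3z^3.
Stationarity requires all roots to lie outside the unit circle, i.e. |z| > 1 for every root.
Degree 3: look for a simple real root z0 first, then factor out (1 - z/z0) and solve the remaining quadratic.
Testing z0 = -0.8: P(-0.8) = 1 + (2.32)(-0.8) + (1.0975)(-0.8)^2 + (-0.3)(-0.8)^3
  = 1 + (-1.856) + (0.7024) + (0.1536) = 0.  So z_0 = -0.8 is a root, |z_0| = 0.8.
Divide out the factor (1 + 1.25 z) = (1 - z/z0) (since 1/z0 = -1.25):
  P(z) = (1 + 1.25 z)(1 + (1.07) z + (-0.24) z^2)
  [check: z-coef 1.07 - (-1.25) = 2.32; z^2-coef -0.24 - (-1.25)(1.07) = 1.0975; z^3-coef -(-1.25)(-0.24) = -0.3.]
Remaining roots from the quadratic factor 1 + (1.07) z + (-0.24) z^2:
  Set 1 + (1.07) z + (-0.24) z^2 = 0, i.e. a z^2 + b z + c = 0 with a = -0.24, b = 1.07, c = 1.
  Discriminant D = b^2 - 4ac = (1.07)^2 - 4*(-0.24)*1 = 1.1449 - (-0.96) = 2.1049.
  D >= 0, so the roots are real: z = (-b +/- sqrt(D)) / (2a) = (-1.07 +/- 1.450827) / (-0.48).
    z_1 = (-1.07 + 1.450827) / (-0.48) = -0.7934,   |z_1| = 0.7934.
    z_2 = (-1.07 - 1.450827) / (-0.48) = 5.2517,   |z_2| = 5.2517.
Moduli of all roots: 0.8000, 0.7934, 5.2517.
All moduli strictly greater than 1? No.
Verdict: Not stationary.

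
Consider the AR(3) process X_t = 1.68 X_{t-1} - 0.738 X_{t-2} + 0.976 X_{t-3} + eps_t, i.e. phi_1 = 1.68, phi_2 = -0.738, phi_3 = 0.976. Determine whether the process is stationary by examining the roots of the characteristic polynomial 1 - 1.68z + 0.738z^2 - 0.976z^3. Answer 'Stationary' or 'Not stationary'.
\text{Not stationary}

The AR(p) characteristic polynomial is P(z) = 1 - 1.68z + 0.738z^2 - 0.976z^3.
Stationarity requires all roots to lie outside the unit circle, i.e. |z| > 1 for every root.
Degree 3: look for a simple real root z0 first, then factor out (1 - z/z0) and solve the remaining quadratic.
Testing z0 = 0.625: P(0.625) = 1 + (-1.68)(0.625) + (0.738)(0.625)^2 + (-0.976)(0.625)^3
  = 1 + (-1.05) + (0.288281) + (-0.238281) = 0.  So z_0 = 0.625 is a root, |z_0| = 0.625.
Divide out the factor (1 - 1.6 z) = (1 - z/z0) (since 1/z0 = 1.6):
  P(z) = (1 - 1.6 z)(1 + (-0.08) z + (0.61) z^2)
  [check: z-coef -0.08 - (1.6) = -1.68; z^2-coef 0.61 - (1.6)(-0.08) = 0.738; z^3-coef -(1.6)(0.61) = -0.976.]
Remaining roots from the quadratic factor 1 + (-0.08) z + (0.61) z^2:
  Set 1 + (-0.08) z + (0.61) z^2 = 0, i.e. a z^2 + b z + c = 0 with a = 0.61, b = -0.08, c = 1.
  Discriminant D = b^2 - 4ac = (-0.08)^2 - 4*(0.61)*1 = 0.0064 - (2.44) = -2.4336.
  D < 0, so the roots are the complex-conjugate pair z = (-b +/- i sqrt(-D)) / (2a) = 0.0656 +/- 1.2787i.
  For a conjugate pair |z|^2 = z * conj(z) = (product of roots) = c/a = 1/(0.61) = 1.639344, so |z| = sqrt(1.639344) = 1.2804 for both roots.
Moduli of all roots: 0.6250, 1.2804, 1.2804.
All moduli strictly greater than 1? No.
Verdict: Not stationary.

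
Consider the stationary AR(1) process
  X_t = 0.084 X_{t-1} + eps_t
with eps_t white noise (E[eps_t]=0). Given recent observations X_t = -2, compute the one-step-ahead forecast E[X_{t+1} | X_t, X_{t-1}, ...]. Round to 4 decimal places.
E[X_{t+1} \mid \mathcal F_t] = -0.1680

For an AR(p) model X_t = c + sum_i phi_i X_{t-i} + eps_t, the
one-step-ahead conditional mean is
  E[X_{t+1} | X_t, ...] = c + sum_i phi_i X_{t+1-i}.
Substitute known values:
  E[X_{t+1} | ...] = (0.084) * (-2)
                   = -0.1680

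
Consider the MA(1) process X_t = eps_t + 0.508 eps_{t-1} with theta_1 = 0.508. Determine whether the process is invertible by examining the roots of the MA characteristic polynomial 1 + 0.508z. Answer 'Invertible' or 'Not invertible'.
\text{Invertible}

The MA(q) characteristic polynomial is P(z) = 1 + 0.508z.
Invertibility requires all roots to lie outside the unit circle, i.e. |z| > 1 for every root.
This is linear in z: 1 + (0.508) z = 0  =>  z = -1/(0.508) = -1.968504,  |z| = 1.968504.
Moduli of all roots: 1.9685.
All moduli strictly greater than 1? Yes.
Verdict: Invertible.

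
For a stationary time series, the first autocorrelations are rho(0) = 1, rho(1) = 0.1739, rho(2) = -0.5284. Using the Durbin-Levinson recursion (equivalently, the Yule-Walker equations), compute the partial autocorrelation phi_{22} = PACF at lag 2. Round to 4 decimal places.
\phi_{22} = -0.5761

The PACF at lag k is phi_{kk}, the last component of the solution
to the Yule-Walker system G_k phi = r_k where
  (G_k)_{ij} = rho(|i - j|), (r_k)_i = rho(i), i,j = 1..k.
Equivalently, Durbin-Levinson gives phi_{kk} iteratively:
  phi_{11} = rho(1)
  phi_{kk} = [rho(k) - sum_{j=1..k-1} phi_{k-1,j} rho(k-j)]
            / [1 - sum_{j=1..k-1} phi_{k-1,j} rho(j)],
  phi_{k,j} = phi_{k-1,j} - phi_{kk} phi_{k-1,k-j},  j = 1..k-1.
Step k = 1:
  phi_11 = rho(1) = 0.1739.
Step k = 2:
  phi_22 = [rho(2) - phi_11 rho(1)] / [1 - phi_11 rho(1)] = [-0.5284 - (0.1739)(0.1739)] / [1 - (0.1739)(0.1739)]
         = -0.55864121 / 0.96975879 = -0.5761.
Therefore phi_{22} = -0.5761.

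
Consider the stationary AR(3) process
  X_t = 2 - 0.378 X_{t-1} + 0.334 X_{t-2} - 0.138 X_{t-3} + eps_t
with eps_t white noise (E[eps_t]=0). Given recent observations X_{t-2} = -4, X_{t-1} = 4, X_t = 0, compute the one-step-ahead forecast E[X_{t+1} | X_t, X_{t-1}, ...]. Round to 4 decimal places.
E[X_{t+1} \mid \mathcal F_t] = 3.8880

For an AR(p) model X_t = c + sum_i phi_i X_{t-i} + eps_t, the
one-step-ahead conditional mean is
  E[X_{t+1} | X_t, ...] = c + sum_i phi_i X_{t+1-i}.
Substitute known values:
  E[X_{t+1} | ...] = 2 + (-0.378) * (0) + (0.334) * (4) + (-0.138) * (-4)
                   = 3.8880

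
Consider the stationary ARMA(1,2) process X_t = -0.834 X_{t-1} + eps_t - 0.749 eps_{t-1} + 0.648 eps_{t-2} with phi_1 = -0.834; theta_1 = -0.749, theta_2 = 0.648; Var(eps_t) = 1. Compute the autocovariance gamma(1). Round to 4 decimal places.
\gamma(1) = -15.3109

Multiply the model equation by X_{t-k} and take expectations. With theta_0 = psi_0 = 1 and psi_j the MA(infinity) weights, this gives
  gamma(k) - sum_i phi_i gamma(k-i) = c_k,
  c_k = sigma^2 * sum_{j=k..q} theta_j psi_{j-k}   (c_k = 0 for k > q),
using gamma(-m) = gamma(m).
psi-weights needed (psi_j = theta_j + sum_i phi_i psi_{j-i}):
  psi_1 = theta_1 + phi_1 = -0.749 + (-0.834) = -1.583
  psi_2 = theta_2 + phi_1 psi_1 = 0.648 + (-0.834)(-1.583) = 1.968222
Right-hand sides:
  c_0 = sigma^2 (1 + theta_1 psi_1 + theta_2 psi_2) = 1 * (1 + (-0.749)(-1.583) + (0.648)(1.968222)) = 1 * 3.461075 = 3.461075
  c_1 = sigma^2 (theta_1 + theta_2 psi_1) = 1 * (-0.749 + (0.648)(-1.583)) = -1.774784
  c_2 = sigma^2 theta_2 = 1 * (0.648) = 0.648
Equations for k = 0 and k = 1 (AR order 1):
  gamma(0) = phi_1 gamma(1) + c_0
  gamma(1) = phi_1 gamma(0) + c_1
Substituting the second into the first: gamma(0) (1 - phi_1^2) = c_0 + phi_1 c_1, so
  gamma(0) = (c_0 + phi_1 c_1) / (1 - phi_1^2) = (3.461075 + (-0.834)(-1.774784)) / (1 - (-0.834)^2) = 4.941245 / 0.304444 = 16.23039.
  gamma(1) = phi_1 gamma(0) + c_1 = (-0.834)(16.23039) + (-1.774784) = -15.310929.
Therefore gamma(1) = -15.3109 (to 4 decimal places).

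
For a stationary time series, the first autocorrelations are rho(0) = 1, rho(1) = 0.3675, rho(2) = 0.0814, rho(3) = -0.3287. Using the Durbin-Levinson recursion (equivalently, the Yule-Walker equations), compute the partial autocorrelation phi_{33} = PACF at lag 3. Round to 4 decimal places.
\phi_{33} = -0.3919

The PACF at lag k is phi_{kk}, the last component of the solution
to the Yule-Walker system G_k phi = r_k where
  (G_k)_{ij} = rho(|i - j|), (r_k)_i = rho(i), i,j = 1..k.
Equivalently, Durbin-Levinson gives phi_{kk} iteratively:
  phi_{11} = rho(1)
  phi_{kk} = [rho(k) - sum_{j=1..k-1} phi_{k-1,j} rho(k-j)]
            / [1 - sum_{j=1..k-1} phi_{k-1,j} rho(j)],
  phi_{k,j} = phi_{k-1,j} - phi_{kk} phi_{k-1,k-j},  j = 1..k-1.
Step k = 1:
  phi_11 = rho(1) = 0.3675.
Step k = 2:
  phi_22 = [rho(2) - phi_11 rho(1)] / [1 - phi_11 rho(1)] = [0.0814 - (0.3675)(0.3675)] / [1 - (0.3675)(0.3675)]
         = -0.05365625 / 0.86494375 = -0.062034.
  Update: phi_21 = phi_11 - phi_22 phi_11 = 0.3675 - (-0.062034)(0.3675) = 0.390298.
Step k = 3:
  phi_33 = [rho(3) - phi_21 rho(2) - phi_22 rho(1)] / [1 - phi_21 rho(1) - phi_22 rho(2)]
    numerator   = -0.3287 - (0.390298)(0.0814) - (-0.062034)(0.3675) = -0.33767259
    denominator = 1 - (0.390298)(0.3675) - (-0.062034)(0.0814) = 0.86161522
  phi_33 = -0.33767259 / 0.86161522 = -0.3919.
Therefore phi_{33} = -0.3919.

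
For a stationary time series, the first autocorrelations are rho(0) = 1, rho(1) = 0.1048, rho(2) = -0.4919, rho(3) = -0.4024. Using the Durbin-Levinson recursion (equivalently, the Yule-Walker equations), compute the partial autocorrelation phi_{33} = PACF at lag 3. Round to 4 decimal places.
\phi_{33} = -0.3700

The PACF at lag k is phi_{kk}, the last component of the solution
to the Yule-Walker system G_k phi = r_k where
  (G_k)_{ij} = rho(|i - j|), (r_k)_i = rho(i), i,j = 1..k.
Equivalently, Durbin-Levinson gives phi_{kk} iteratively:
  phi_{11} = rho(1)
  phi_{kk} = [rho(k) - sum_{j=1..k-1} phi_{k-1,j} rho(k-j)]
            / [1 - sum_{j=1..k-1} phi_{k-1,j} rho(j)],
  phi_{k,j} = phi_{k-1,j} - phi_{kk} phi_{k-1,k-j},  j = 1..k-1.
Step k = 1:
  phi_11 = rho(1) = 0.1048.
Step k = 2:
  phi_22 = [rho(2) - phi_11 rho(1)] / [1 - phi_11 rho(1)] = [-0.4919 - (0.1048)(0.1048)] / [1 - (0.1048)(0.1048)]
         = -0.50288304 / 0.98901696 = -0.508468.
  Update: phi_21 = phi_11 - phi_22 phi_11 = 0.1048 - (-0.508468)(0.1048) = 0.158087.
Step k = 3:
  phi_33 = [rho(3) - phi_21 rho(2) - phi_22 rho(1)] / [1 - phi_21 rho(1) - phi_22 rho(2)]
    numerator   = -0.4024 - (0.158087)(-0.4919) - (-0.508468)(0.1048) = -0.27134941
    denominator = 1 - (0.158087)(0.1048) - (-0.508468)(-0.4919) = 0.73331725
  phi_33 = -0.27134941 / 0.73331725 = -0.37.
Therefore phi_{33} = -0.3700.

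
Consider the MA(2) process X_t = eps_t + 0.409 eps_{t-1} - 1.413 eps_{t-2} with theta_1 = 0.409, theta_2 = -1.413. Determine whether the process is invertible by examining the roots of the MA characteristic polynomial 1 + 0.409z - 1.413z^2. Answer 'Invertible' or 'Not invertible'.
\text{Not invertible}

The MA(q) characteristic polynomial is P(z) = 1 + 0.409z - 1.413z^2.
Invertibility requires all roots to lie outside the unit circle, i.e. |z| > 1 for every root.
Set 1 + (0.409) z + (-1.413) z^2 = 0, i.e. a z^2 + b z + c = 0 with a = -1.413, b = 0.409, c = 1.
Discriminant D = b^2 - 4ac = (0.409)^2 - 4*(-1.413)*1 = 0.167281 - (-5.652) = 5.819281.
D >= 0, so the roots are real: z = (-b +/- sqrt(D)) / (2a) = (-0.409 +/- 2.412319) / (-2.826).
  z_1 = (-0.409 + 2.412319) / (-2.826) = -0.7089,   |z_1| = 0.7089.
  z_2 = (-0.409 - 2.412319) / (-2.826) = 0.9983,   |z_2| = 0.9983.
Moduli of all roots: 0.7089, 0.9983.
All moduli strictly greater than 1? No.
Verdict: Not invertible.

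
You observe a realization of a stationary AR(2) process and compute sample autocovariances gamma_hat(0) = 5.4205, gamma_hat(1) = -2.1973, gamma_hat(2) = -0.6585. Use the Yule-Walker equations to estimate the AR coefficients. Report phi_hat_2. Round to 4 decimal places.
\hat\phi_{2} = -0.3420

The Yule-Walker equations for an AR(p) process read, in matrix form,
  Gamma_p phi = r_p,   with   (Gamma_p)_{ij} = gamma(|i - j|),
                       (r_p)_i = gamma(i),   i,j = 1..p.
Substitute the sample gammas (Toeplitz matrix and right-hand side of size 2):
  Gamma_p = [[5.4205, -2.1973], [-2.1973, 5.4205]]
  r_p     = [-2.1973, -0.6585]
Written out:
  5.4205 phi_1 - 2.1973 phi_2 = -2.1973
  -2.1973 phi_1 + 5.4205 phi_2 = -0.6585
Solve by Cramer's rule:
  det = gamma(0)^2 - gamma(1)^2 = (5.4205)^2 - (-2.1973)^2 = 29.38182025 - 4.82812729 = 24.55369296
  phi_hat_1 = [gamma(1) gamma(0) - gamma(1) gamma(2)] / det = [(-2.1973)(5.4205) - (-2.1973)(-0.6585)] / 24.55369296 = -13.3573867 / 24.55369296 = -0.544
  phi_hat_2 = [gamma(0) gamma(2) - gamma(1)^2] / det = [(5.4205)(-0.6585) - (-2.1973)^2] / 24.55369296 = -8.39752654 / 24.55369296 = -0.342
So phi_hat = [-0.5440, -0.3420].
Therefore phi_hat_2 = -0.3420.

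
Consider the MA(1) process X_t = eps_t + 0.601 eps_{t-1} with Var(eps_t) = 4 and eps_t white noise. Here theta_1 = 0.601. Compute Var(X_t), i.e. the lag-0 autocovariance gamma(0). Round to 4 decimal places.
\gamma(0) = 5.4448

For an MA(q) process X_t = eps_t + sum_i theta_i eps_{t-i} with
Var(eps_t) = sigma^2, the variance is
  gamma(0) = sigma^2 * (1 + sum_i theta_i^2).
  sum_i theta_i^2 = (0.601)^2 = 0.361201.
  gamma(0) = 4 * (1 + 0.361201) = 4 * 1.361201 = 5.444804, which rounds to 5.4448.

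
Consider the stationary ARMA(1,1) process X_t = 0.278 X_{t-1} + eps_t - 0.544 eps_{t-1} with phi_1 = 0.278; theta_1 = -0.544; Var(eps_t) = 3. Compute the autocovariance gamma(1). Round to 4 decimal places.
\gamma(1) = -0.7340

Multiply the model equation by X_{t-k} and take expectations. With theta_0 = psi_0 = 1 and psi_j the MA(infinity) weights, this gives
  gamma(k) - sum_i phi_i gamma(k-i) = c_k,
  c_k = sigma^2 * sum_{j=k..q} theta_j psi_{j-k}   (c_k = 0 for k > q),
using gamma(-m) = gamma(m).
psi-weights needed (psi_j = theta_j + sum_i phi_i psi_{j-i}):
  psi_1 = theta_1 + phi_1 = -0.544 + (0.278) = -0.266
Right-hand sides:
  c_0 = sigma^2 (1 + theta_1 psi_1) = 3 * (1 + (-0.544)(-0.266)) = 3 * 1.144704 = 3.434112
  c_1 = sigma^2 theta_1 = 3 * (-0.544) = -1.632
  c_2 = 0
Equations for k = 0 and k = 1 (AR order 1):
  gamma(0) = phi_1 gamma(1) + c_0
  gamma(1) = phi_1 gamma(0) + c_1
Substituting the second into the first: gamma(0) (1 - phi_1^2) = c_0 + phi_1 c_1, so
  gamma(0) = (c_0 + phi_1 c_1) / (1 - phi_1^2) = (3.434112 + (0.278)(-1.632)) / (1 - (0.278)^2) = 2.980416 / 0.922716 = 3.230047.
  gamma(1) = phi_1 gamma(0) + c_1 = (0.278)(3.230047) + (-1.632) = -0.734047.
Therefore gamma(1) = -0.7340 (to 4 decimal places).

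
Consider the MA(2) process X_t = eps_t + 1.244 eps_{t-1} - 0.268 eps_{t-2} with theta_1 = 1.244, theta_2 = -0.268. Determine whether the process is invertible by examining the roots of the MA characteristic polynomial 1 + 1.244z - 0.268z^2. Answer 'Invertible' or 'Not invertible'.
\text{Not invertible}

The MA(q) characteristic polynomial is P(z) = 1 + 1.244z - 0.268z^2.
Invertibility requires all roots to lie outside the unit circle, i.e. |z| > 1 for every root.
Set 1 + (1.244) z + (-0.268) z^2 = 0, i.e. a z^2 + b z + c = 0 with a = -0.268, b = 1.244, c = 1.
Discriminant D = b^2 - 4ac = (1.244)^2 - 4*(-0.268)*1 = 1.547536 - (-1.072) = 2.619536.
D >= 0, so the roots are real: z = (-b +/- sqrt(D)) / (2a) = (-1.244 +/- 1.618498) / (-0.536).
  z_1 = (-1.244 + 1.618498) / (-0.536) = -0.6987,   |z_1| = 0.6987.
  z_2 = (-1.244 - 1.618498) / (-0.536) = 5.3405,   |z_2| = 5.3405.
Moduli of all roots: 0.6987, 5.3405.
All moduli strictly greater than 1? No.
Verdict: Not invertible.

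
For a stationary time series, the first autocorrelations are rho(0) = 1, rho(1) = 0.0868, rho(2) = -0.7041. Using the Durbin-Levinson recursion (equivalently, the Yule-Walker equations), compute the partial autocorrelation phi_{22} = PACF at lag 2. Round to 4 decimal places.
\phi_{22} = -0.7170

The PACF at lag k is phi_{kk}, the last component of the solution
to the Yule-Walker system G_k phi = r_k where
  (G_k)_{ij} = rho(|i - j|), (r_k)_i = rho(i), i,j = 1..k.
Equivalently, Durbin-Levinson gives phi_{kk} iteratively:
  phi_{11} = rho(1)
  phi_{kk} = [rho(k) - sum_{j=1..k-1} phi_{k-1,j} rho(k-j)]
            / [1 - sum_{j=1..k-1} phi_{k-1,j} rho(j)],
  phi_{k,j} = phi_{k-1,j} - phi_{kk} phi_{k-1,k-j},  j = 1..k-1.
Step k = 1:
  phi_11 = rho(1) = 0.0868.
Step k = 2:
  phi_22 = [rho(2) - phi_11 rho(1)] / [1 - phi_11 rho(1)] = [-0.7041 - (0.0868)(0.0868)] / [1 - (0.0868)(0.0868)]
         = -0.71163424 / 0.99246576 = -0.717.
Therefore phi_{22} = -0.7170.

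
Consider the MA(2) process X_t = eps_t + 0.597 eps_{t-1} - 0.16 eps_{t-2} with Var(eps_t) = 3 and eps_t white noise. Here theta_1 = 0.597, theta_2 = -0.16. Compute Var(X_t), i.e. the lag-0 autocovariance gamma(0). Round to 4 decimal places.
\gamma(0) = 4.1460

For an MA(q) process X_t = eps_t + sum_i theta_i eps_{t-i} with
Var(eps_t) = sigma^2, the variance is
  gamma(0) = sigma^2 * (1 + sum_i theta_i^2).
  sum_i theta_i^2 = (0.597)^2 + (-0.16)^2 = 0.356409 + 0.0256 = 0.382009.
  gamma(0) = 3 * (1 + 0.382009) = 3 * 1.382009 = 4.146027, which rounds to 4.1460.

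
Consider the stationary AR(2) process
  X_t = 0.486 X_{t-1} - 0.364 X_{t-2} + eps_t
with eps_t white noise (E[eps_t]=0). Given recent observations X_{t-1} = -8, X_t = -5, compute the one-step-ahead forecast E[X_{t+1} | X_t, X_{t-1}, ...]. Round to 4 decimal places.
E[X_{t+1} \mid \mathcal F_t] = 0.4820

For an AR(p) model X_t = c + sum_i phi_i X_{t-i} + eps_t, the
one-step-ahead conditional mean is
  E[X_{t+1} | X_t, ...] = c + sum_i phi_i X_{t+1-i}.
Substitute known values:
  E[X_{t+1} | ...] = (0.486) * (-5) + (-0.364) * (-8)
                   = 0.4820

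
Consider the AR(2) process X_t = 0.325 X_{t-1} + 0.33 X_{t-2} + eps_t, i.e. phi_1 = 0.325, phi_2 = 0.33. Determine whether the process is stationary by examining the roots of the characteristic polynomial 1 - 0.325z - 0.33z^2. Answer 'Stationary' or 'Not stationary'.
\text{Stationary}

The AR(p) characteristic polynomial is P(z) = 1 - 0.325z - 0.33z^2.
Stationarity requires all roots to lie outside the unit circle, i.e. |z| > 1 for every root.
Set 1 + (-0.325) z + (-0.33) z^2 = 0, i.e. a z^2 + b z + c = 0 with a = -0.33, b = -0.325, c = 1.
Discriminant D = b^2 - 4ac = (-0.325)^2 - 4*(-0.33)*1 = 0.105625 - (-1.32) = 1.425625.
D >= 0, so the roots are real: z = (-b +/- sqrt(D)) / (2a) = (0.325 +/- 1.193995) / (-0.66).
  z_1 = (0.325 + 1.193995) / (-0.66) = -2.3015,   |z_1| = 2.3015.
  z_2 = (0.325 - 1.193995) / (-0.66) = 1.3167,   |z_2| = 1.3167.
Moduli of all roots: 2.3015, 1.3167.
All moduli strictly greater than 1? Yes.
Verdict: Stationary.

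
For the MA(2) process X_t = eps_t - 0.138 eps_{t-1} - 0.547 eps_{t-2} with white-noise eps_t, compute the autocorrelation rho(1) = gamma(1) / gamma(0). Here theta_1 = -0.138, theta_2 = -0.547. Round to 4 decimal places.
\rho(1) = -0.0474

For an MA(q) process with theta_0 = 1, the autocovariance is
  gamma(k) = sigma^2 * sum_{i=0..q-k} theta_i * theta_{i+k},
and rho(k) = gamma(k) / gamma(0). Sigma^2 cancels.
  numerator   = (1)*(-0.138) + (-0.138)*(-0.547) = -0.062514.
  denominator = (1)^2 + (-0.138)^2 + (-0.547)^2 = 1.318253.
  rho(1) = -0.062514 / 1.318253 = -0.0474.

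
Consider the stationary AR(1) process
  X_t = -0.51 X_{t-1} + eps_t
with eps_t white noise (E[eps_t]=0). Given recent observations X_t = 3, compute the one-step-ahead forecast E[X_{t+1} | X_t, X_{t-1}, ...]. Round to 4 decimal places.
E[X_{t+1} \mid \mathcal F_t] = -1.5300

For an AR(p) model X_t = c + sum_i phi_i X_{t-i} + eps_t, the
one-step-ahead conditional mean is
  E[X_{t+1} | X_t, ...] = c + sum_i phi_i X_{t+1-i}.
Substitute known values:
  E[X_{t+1} | ...] = (-0.51) * (3)
                   = -1.5300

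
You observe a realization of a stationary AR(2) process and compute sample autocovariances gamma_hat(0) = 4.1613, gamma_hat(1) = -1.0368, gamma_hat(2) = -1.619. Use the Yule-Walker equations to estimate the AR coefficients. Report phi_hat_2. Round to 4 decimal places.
\hat\phi_{2} = -0.4810

The Yule-Walker equations for an AR(p) process read, in matrix form,
  Gamma_p phi = r_p,   with   (Gamma_p)_{ij} = gamma(|i - j|),
                       (r_p)_i = gamma(i),   i,j = 1..p.
Substitute the sample gammas (Toeplitz matrix and right-hand side of size 2):
  Gamma_p = [[4.1613, -1.0368], [-1.0368, 4.1613]]
  r_p     = [-1.0368, -1.619]
Written out:
  4.1613 phi_1 - 1.0368 phi_2 = -1.0368
  -1.0368 phi_1 + 4.1613 phi_2 = -1.619
Solve by Cramer's rule:
  det = gamma(0)^2 - gamma(1)^2 = (4.1613)^2 - (-1.0368)^2 = 17.31641769 - 1.07495424 = 16.24146345
  phi_hat_1 = [gamma(1) gamma(0) - gamma(1) gamma(2)] / det = [(-1.0368)(4.1613) - (-1.0368)(-1.619)] / 16.24146345 = -5.99301504 / 16.24146345 = -0.369
  phi_hat_2 = [gamma(0) gamma(2) - gamma(1)^2] / det = [(4.1613)(-1.619) - (-1.0368)^2] / 16.24146345 = -7.81209894 / 16.24146345 = -0.481
So phi_hat = [-0.3690, -0.4810].
Therefore phi_hat_2 = -0.4810.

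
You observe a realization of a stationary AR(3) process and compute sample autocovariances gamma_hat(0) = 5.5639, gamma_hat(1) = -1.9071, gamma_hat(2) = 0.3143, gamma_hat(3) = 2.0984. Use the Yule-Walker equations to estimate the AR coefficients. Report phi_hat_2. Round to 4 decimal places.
\hat\phi_{2} = 0.0870

The Yule-Walker equations for an AR(p) process read, in matrix form,
  Gamma_p phi = r_p,   with   (Gamma_p)_{ij} = gamma(|i - j|),
                       (r_p)_i = gamma(i),   i,j = 1..p.
Substitute the sample gammas (Toeplitz matrix and right-hand side of size 3):
  Gamma_p = [[5.5639, -1.9071, 0.3143], [-1.9071, 5.5639, -1.9071], [0.3143, -1.9071, 5.5639]]
  r_p     = [-1.9071, 0.3143, 2.0984]
Written out (R1..R3):
  (R1) 5.5639 phi_1 - 1.9071 phi_2 + 0.3143 phi_3 = -1.9071
  (R2) -1.9071 phi_1 + 5.5639 phi_2 - 1.9071 phi_3 = 0.3143
  (R3) 0.3143 phi_1 - 1.9071 phi_2 + 5.5639 phi_3 = 2.0984
Gaussian elimination:
  R2 <- R2 - (-1.9071/5.5639) R1 = R2 - (-0.342763) R1:  4.910216 phi_2 - 1.79937 phi_3 = -0.339384
  R3 <- R3 - (0.3143/5.5639) R1 = R3 - (0.056489) R1:  -1.79937 phi_2 + 5.546145 phi_3 = 2.20613
  R3 <- R3 - (-1.79937/4.910216) R2 = R3 - (-0.366454) R2:  4.886759 phi_3 = 2.081762
Back-substitution:
  phi_hat_3 = 2.081762 / 4.886759 = 0.426001
  phi_hat_2 = (-0.339384 - (-1.79937)(0.426001)) / 4.910216 = 0.086992
  phi_hat_1 = (-1.9071 - (-1.9071)(0.086992) - (0.3143)(0.426001)) / 5.5639 = -0.33701
So phi_hat = [-0.3370, 0.0870, 0.4260].
Therefore phi_hat_2 = 0.0870.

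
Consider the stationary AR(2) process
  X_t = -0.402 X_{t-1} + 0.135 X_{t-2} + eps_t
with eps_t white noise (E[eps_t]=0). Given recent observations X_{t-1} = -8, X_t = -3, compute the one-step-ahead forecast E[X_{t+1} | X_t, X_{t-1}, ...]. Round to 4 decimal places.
E[X_{t+1} \mid \mathcal F_t] = 0.1260

For an AR(p) model X_t = c + sum_i phi_i X_{t-i} + eps_t, the
one-step-ahead conditional mean is
  E[X_{t+1} | X_t, ...] = c + sum_i phi_i X_{t+1-i}.
Substitute known values:
  E[X_{t+1} | ...] = (-0.402) * (-3) + (0.135) * (-8)
                   = 0.1260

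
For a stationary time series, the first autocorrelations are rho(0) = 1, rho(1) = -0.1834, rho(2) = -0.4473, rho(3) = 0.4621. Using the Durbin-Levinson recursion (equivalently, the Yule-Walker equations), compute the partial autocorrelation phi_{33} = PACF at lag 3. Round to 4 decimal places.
\phi_{33} = 0.3411

The PACF at lag k is phi_{kk}, the last component of the solution
to the Yule-Walker system G_k phi = r_k where
  (G_k)_{ij} = rho(|i - j|), (r_k)_i = rho(i), i,j = 1..k.
Equivalently, Durbin-Levinson gives phi_{kk} iteratively:
  phi_{11} = rho(1)
  phi_{kk} = [rho(k) - sum_{j=1..k-1} phi_{k-1,j} rho(k-j)]
            / [1 - sum_{j=1..k-1} phi_{k-1,j} rho(j)],
  phi_{k,j} = phi_{k-1,j} - phi_{kk} phi_{k-1,k-j},  j = 1..k-1.
Step k = 1:
  phi_11 = rho(1) = -0.1834.
Step k = 2:
  phi_22 = [rho(2) - phi_11 rho(1)] / [1 - phi_11 rho(1)] = [-0.4473 - (-0.1834)(-0.1834)] / [1 - (-0.1834)(-0.1834)]
         = -0.48093556 / 0.96636444 = -0.497675.
  Update: phi_21 = phi_11 - phi_22 phi_11 = -0.1834 - (-0.497675)(-0.1834) = -0.274674.
Step k = 3:
  phi_33 = [rho(3) - phi_21 rho(2) - phi_22 rho(1)] / [1 - phi_21 rho(1) - phi_22 rho(2)]
    numerator   = 0.4621 - (-0.274674)(-0.4473) - (-0.497675)(-0.1834) = 0.24796487
    denominator = 1 - (-0.274674)(-0.1834) - (-0.497675)(-0.4473) = 0.72701477
  phi_33 = 0.24796487 / 0.72701477 = 0.3411.
Therefore phi_{33} = 0.3411.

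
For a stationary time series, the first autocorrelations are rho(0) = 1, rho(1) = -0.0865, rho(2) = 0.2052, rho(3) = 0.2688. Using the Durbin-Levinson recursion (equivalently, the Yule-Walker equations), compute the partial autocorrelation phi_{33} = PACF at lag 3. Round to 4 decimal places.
\phi_{33} = 0.3150

The PACF at lag k is phi_{kk}, the last component of the solution
to the Yule-Walker system G_k phi = r_k where
  (G_k)_{ij} = rho(|i - j|), (r_k)_i = rho(i), i,j = 1..k.
Equivalently, Durbin-Levinson gives phi_{kk} iteratively:
  phi_{11} = rho(1)
  phi_{kk} = [rho(k) - sum_{j=1..k-1} phi_{k-1,j} rho(k-j)]
            / [1 - sum_{j=1..k-1} phi_{k-1,j} rho(j)],
  phi_{k,j} = phi_{k-1,j} - phi_{kk} phi_{k-1,k-j},  j = 1..k-1.
Step k = 1:
  phi_11 = rho(1) = -0.0865.
Step k = 2:
  phi_22 = [rho(2) - phi_11 rho(1)] / [1 - phi_11 rho(1)] = [0.2052 - (-0.0865)(-0.0865)] / [1 - (-0.0865)(-0.0865)]
         = 0.19771775 / 0.99251775 = 0.199208.
  Update: phi_21 = phi_11 - phi_22 phi_11 = -0.0865 - (0.199208)(-0.0865) = -0.069268.
Step k = 3:
  phi_33 = [rho(3) - phi_21 rho(2) - phi_22 rho(1)] / [1 - phi_21 rho(1) - phi_22 rho(2)]
    numerator   = 0.2688 - (-0.069268)(0.2052) - (0.199208)(-0.0865) = 0.30024541
    denominator = 1 - (-0.069268)(-0.0865) - (0.199208)(0.2052) = 0.95313074
  phi_33 = 0.30024541 / 0.95313074 = 0.315.
Therefore phi_{33} = 0.3150.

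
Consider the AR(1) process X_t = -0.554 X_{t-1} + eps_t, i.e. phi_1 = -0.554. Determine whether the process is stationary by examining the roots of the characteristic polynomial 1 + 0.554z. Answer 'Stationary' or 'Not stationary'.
\text{Stationary}

The AR(p) characteristic polynomial is P(z) = 1 + 0.554z.
Stationarity requires all roots to lie outside the unit circle, i.e. |z| > 1 for every root.
This is linear in z: 1 + (0.554) z = 0  =>  z = -1/(0.554) = -1.805054,  |z| = 1.805054.
Moduli of all roots: 1.8051.
All moduli strictly greater than 1? Yes.
Verdict: Stationary.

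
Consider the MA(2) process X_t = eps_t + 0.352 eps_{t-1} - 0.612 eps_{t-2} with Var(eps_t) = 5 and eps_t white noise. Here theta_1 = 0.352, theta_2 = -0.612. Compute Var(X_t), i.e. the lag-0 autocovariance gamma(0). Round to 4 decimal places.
\gamma(0) = 7.4922

For an MA(q) process X_t = eps_t + sum_i theta_i eps_{t-i} with
Var(eps_t) = sigma^2, the variance is
  gamma(0) = sigma^2 * (1 + sum_i theta_i^2).
  sum_i theta_i^2 = (0.352)^2 + (-0.612)^2 = 0.123904 + 0.374544 = 0.498448.
  gamma(0) = 5 * (1 + 0.498448) = 5 * 1.498448 = 7.49224, which rounds to 7.4922.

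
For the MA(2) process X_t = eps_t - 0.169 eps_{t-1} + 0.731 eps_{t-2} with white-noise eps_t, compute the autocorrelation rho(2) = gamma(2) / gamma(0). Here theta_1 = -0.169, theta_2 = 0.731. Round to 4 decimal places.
\rho(2) = 0.4677

For an MA(q) process with theta_0 = 1, the autocovariance is
  gamma(k) = sigma^2 * sum_{i=0..q-k} theta_i * theta_{i+k},
and rho(k) = gamma(k) / gamma(0). Sigma^2 cancels.
  numerator   = (1)*(0.731) = 0.731.
  denominator = (1)^2 + (-0.169)^2 + (0.731)^2 = 1.562922.
  rho(2) = 0.731 / 1.562922 = 0.4677.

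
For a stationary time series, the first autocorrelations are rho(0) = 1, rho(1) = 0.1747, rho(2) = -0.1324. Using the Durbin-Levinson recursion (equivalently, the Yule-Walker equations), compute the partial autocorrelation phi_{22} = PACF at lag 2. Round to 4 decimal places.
\phi_{22} = -0.1680

The PACF at lag k is phi_{kk}, the last component of the solution
to the Yule-Walker system G_k phi = r_k where
  (G_k)_{ij} = rho(|i - j|), (r_k)_i = rho(i), i,j = 1..k.
Equivalently, Durbin-Levinson gives phi_{kk} iteratively:
  phi_{11} = rho(1)
  phi_{kk} = [rho(k) - sum_{j=1..k-1} phi_{k-1,j} rho(k-j)]
            / [1 - sum_{j=1..k-1} phi_{k-1,j} rho(j)],
  phi_{k,j} = phi_{k-1,j} - phi_{kk} phi_{k-1,k-j},  j = 1..k-1.
Step k = 1:
  phi_11 = rho(1) = 0.1747.
Step k = 2:
  phi_22 = [rho(2) - phi_11 rho(1)] / [1 - phi_11 rho(1)] = [-0.1324 - (0.1747)(0.1747)] / [1 - (0.1747)(0.1747)]
         = -0.16292009 / 0.96947991 = -0.168.
Therefore phi_{22} = -0.1680.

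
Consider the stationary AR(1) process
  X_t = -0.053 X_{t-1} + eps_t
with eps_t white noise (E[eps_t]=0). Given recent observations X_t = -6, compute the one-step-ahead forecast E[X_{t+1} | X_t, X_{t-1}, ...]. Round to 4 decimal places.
E[X_{t+1} \mid \mathcal F_t] = 0.3180

For an AR(p) model X_t = c + sum_i phi_i X_{t-i} + eps_t, the
one-step-ahead conditional mean is
  E[X_{t+1} | X_t, ...] = c + sum_i phi_i X_{t+1-i}.
Substitute known values:
  E[X_{t+1} | ...] = (-0.053) * (-6)
                   = 0.3180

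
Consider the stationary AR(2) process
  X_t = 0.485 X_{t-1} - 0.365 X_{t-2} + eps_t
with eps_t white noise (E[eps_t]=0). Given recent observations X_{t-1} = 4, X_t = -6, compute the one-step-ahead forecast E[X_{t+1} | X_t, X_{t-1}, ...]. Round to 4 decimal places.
E[X_{t+1} \mid \mathcal F_t] = -4.3700

For an AR(p) model X_t = c + sum_i phi_i X_{t-i} + eps_t, the
one-step-ahead conditional mean is
  E[X_{t+1} | X_t, ...] = c + sum_i phi_i X_{t+1-i}.
Substitute known values:
  E[X_{t+1} | ...] = (0.485) * (-6) + (-0.365) * (4)
                   = -4.3700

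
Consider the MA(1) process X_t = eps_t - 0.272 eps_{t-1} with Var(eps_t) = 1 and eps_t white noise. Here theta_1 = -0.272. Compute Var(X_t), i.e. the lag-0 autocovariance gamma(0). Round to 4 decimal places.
\gamma(0) = 1.0740

For an MA(q) process X_t = eps_t + sum_i theta_i eps_{t-i} with
Var(eps_t) = sigma^2, the variance is
  gamma(0) = sigma^2 * (1 + sum_i theta_i^2).
  sum_i theta_i^2 = (-0.272)^2 = 0.073984.
  gamma(0) = 1 * (1 + 0.073984) = 1 * 1.073984 = 1.073984, which rounds to 1.0740.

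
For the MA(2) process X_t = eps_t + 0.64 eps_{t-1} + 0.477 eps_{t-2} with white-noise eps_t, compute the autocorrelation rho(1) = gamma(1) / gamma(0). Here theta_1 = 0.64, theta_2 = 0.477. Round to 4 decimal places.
\rho(1) = 0.5774

For an MA(q) process with theta_0 = 1, the autocovariance is
  gamma(k) = sigma^2 * sum_{i=0..q-k} theta_i * theta_{i+k},
and rho(k) = gamma(k) / gamma(0). Sigma^2 cancels.
  numerator   = (1)*(0.64) + (0.64)*(0.477) = 0.94528.
  denominator = (1)^2 + (0.64)^2 + (0.477)^2 = 1.637129.
  rho(1) = 0.94528 / 1.637129 = 0.5774.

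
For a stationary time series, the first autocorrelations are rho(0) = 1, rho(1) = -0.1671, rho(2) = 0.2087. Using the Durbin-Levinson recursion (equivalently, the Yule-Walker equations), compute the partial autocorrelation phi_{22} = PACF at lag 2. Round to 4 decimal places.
\phi_{22} = 0.1860

The PACF at lag k is phi_{kk}, the last component of the solution
to the Yule-Walker system G_k phi = r_k where
  (G_k)_{ij} = rho(|i - j|), (r_k)_i = rho(i), i,j = 1..k.
Equivalently, Durbin-Levinson gives phi_{kk} iteratively:
  phi_{11} = rho(1)
  phi_{kk} = [rho(k) - sum_{j=1..k-1} phi_{k-1,j} rho(k-j)]
            / [1 - sum_{j=1..k-1} phi_{k-1,j} rho(j)],
  phi_{k,j} = phi_{k-1,j} - phi_{kk} phi_{k-1,k-j},  j = 1..k-1.
Step k = 1:
  phi_11 = rho(1) = -0.1671.
Step k = 2:
  phi_22 = [rho(2) - phi_11 rho(1)] / [1 - phi_11 rho(1)] = [0.2087 - (-0.1671)(-0.1671)] / [1 - (-0.1671)(-0.1671)]
         = 0.18077759 / 0.97207759 = 0.186.
Therefore phi_{22} = 0.1860.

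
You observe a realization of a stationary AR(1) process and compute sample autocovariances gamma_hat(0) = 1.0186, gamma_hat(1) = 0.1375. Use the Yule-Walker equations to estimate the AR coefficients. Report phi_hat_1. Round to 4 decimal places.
\hat\phi_{1} = 0.1350

The Yule-Walker equations for an AR(p) process read, in matrix form,
  Gamma_p phi = r_p,   with   (Gamma_p)_{ij} = gamma(|i - j|),
                       (r_p)_i = gamma(i),   i,j = 1..p.
Substitute the sample gammas (Toeplitz matrix and right-hand side of size 1):
  Gamma_p = [[1.0186]]
  r_p     = [0.1375]
With p = 1 this is the single equation gamma(0) phi_1 = gamma(1):
  phi_hat_1 = gamma(1) / gamma(0) = 0.1375 / 1.0186 = 0.1350.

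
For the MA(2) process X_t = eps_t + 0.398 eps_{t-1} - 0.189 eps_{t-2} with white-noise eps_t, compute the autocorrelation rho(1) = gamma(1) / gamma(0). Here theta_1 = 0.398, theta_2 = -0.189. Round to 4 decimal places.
\rho(1) = 0.2703

For an MA(q) process with theta_0 = 1, the autocovariance is
  gamma(k) = sigma^2 * sum_{i=0..q-k} theta_i * theta_{i+k},
and rho(k) = gamma(k) / gamma(0). Sigma^2 cancels.
  numerator   = (1)*(0.398) + (0.398)*(-0.189) = 0.322778.
  denominator = (1)^2 + (0.398)^2 + (-0.189)^2 = 1.194125.
  rho(1) = 0.322778 / 1.194125 = 0.2703.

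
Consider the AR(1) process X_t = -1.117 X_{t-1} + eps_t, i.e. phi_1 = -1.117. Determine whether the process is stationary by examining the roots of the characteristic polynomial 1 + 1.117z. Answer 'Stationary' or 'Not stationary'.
\text{Not stationary}

The AR(p) characteristic polynomial is P(z) = 1 + 1.117z.
Stationarity requires all roots to lie outside the unit circle, i.e. |z| > 1 for every root.
This is linear in z: 1 + (1.117) z = 0  =>  z = -1/(1.117) = -0.895255,  |z| = 0.895255.
Moduli of all roots: 0.8953.
All moduli strictly greater than 1? No.
Verdict: Not stationary.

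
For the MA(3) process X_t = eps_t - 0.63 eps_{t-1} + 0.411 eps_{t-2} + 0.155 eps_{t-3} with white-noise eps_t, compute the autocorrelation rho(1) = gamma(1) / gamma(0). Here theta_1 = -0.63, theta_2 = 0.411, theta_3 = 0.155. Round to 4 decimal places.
\rho(1) = -0.5191

For an MA(q) process with theta_0 = 1, the autocovariance is
  gamma(k) = sigma^2 * sum_{i=0..q-k} theta_i * theta_{i+k},
and rho(k) = gamma(k) / gamma(0). Sigma^2 cancels.
  numerator   = (1)*(-0.63) + (-0.63)*(0.411) + (0.411)*(0.155) = -0.825225.
  denominator = (1)^2 + (-0.63)^2 + (0.411)^2 + (0.155)^2 = 1.589846.
  rho(1) = -0.825225 / 1.589846 = -0.5191.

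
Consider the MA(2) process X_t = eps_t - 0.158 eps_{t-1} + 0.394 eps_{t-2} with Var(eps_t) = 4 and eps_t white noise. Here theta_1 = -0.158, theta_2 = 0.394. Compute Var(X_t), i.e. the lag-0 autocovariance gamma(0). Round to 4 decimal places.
\gamma(0) = 4.7208

For an MA(q) process X_t = eps_t + sum_i theta_i eps_{t-i} with
Var(eps_t) = sigma^2, the variance is
  gamma(0) = sigma^2 * (1 + sum_i theta_i^2).
  sum_i theta_i^2 = (-0.158)^2 + (0.394)^2 = 0.024964 + 0.155236 = 0.1802.
  gamma(0) = 4 * (1 + 0.1802) = 4 * 1.1802 = 4.7208.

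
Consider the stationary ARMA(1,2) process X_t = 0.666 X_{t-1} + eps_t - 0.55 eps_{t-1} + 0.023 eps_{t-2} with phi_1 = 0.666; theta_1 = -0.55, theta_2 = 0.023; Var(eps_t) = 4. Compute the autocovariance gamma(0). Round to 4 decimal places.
\gamma(0) = 4.1261

Multiply the model equation by X_{t-k} and take expectations. With theta_0 = psi_0 = 1 and psi_j the MA(infinity) weights, this gives
  gamma(k) - sum_i phi_i gamma(k-i) = c_k,
  c_k = sigma^2 * sum_{j=k..q} theta_j psi_{j-k}   (c_k = 0 for k > q),
using gamma(-m) = gamma(m).
psi-weights needed (psi_j = theta_j + sum_i phi_i psi_{j-i}):
  psi_1 = theta_1 + phi_1 = -0.55 + (0.666) = 0.116
  psi_2 = theta_2 + phi_1 psi_1 = 0.023 + (0.666)(0.116) = 0.100256
Right-hand sides:
  c_0 = sigma^2 (1 + theta_1 psi_1 + theta_2 psi_2) = 4 * (1 + (-0.55)(0.116) + (0.023)(0.100256)) = 4 * 0.938506 = 3.754024
  c_1 = sigma^2 (theta_1 + theta_2 psi_1) = 4 * (-0.55 + (0.023)(0.116)) = -2.189328
  c_2 = sigma^2 theta_2 = 4 * (0.023) = 0.092
Equations for k = 0 and k = 1 (AR order 1):
  gamma(0) = phi_1 gamma(1) + c_0
  gamma(1) = phi_1 gamma(0) + c_1
Substituting the second into the first: gamma(0) (1 - phi_1^2) = c_0 + phi_1 c_1, so
  gamma(0) = (c_0 + phi_1 c_1) / (1 - phi_1^2) = (3.754024 + (0.666)(-2.189328)) / (1 - (0.666)^2) = 2.295931 / 0.556444 = 4.126078.
Therefore gamma(0) = 4.1261 (to 4 decimal places).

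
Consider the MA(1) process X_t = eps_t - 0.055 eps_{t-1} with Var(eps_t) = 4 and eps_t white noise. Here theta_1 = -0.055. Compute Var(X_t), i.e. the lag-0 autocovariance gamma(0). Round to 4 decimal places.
\gamma(0) = 4.0121

For an MA(q) process X_t = eps_t + sum_i theta_i eps_{t-i} with
Var(eps_t) = sigma^2, the variance is
  gamma(0) = sigma^2 * (1 + sum_i theta_i^2).
  sum_i theta_i^2 = (-0.055)^2 = 0.003025.
  gamma(0) = 4 * (1 + 0.003025) = 4 * 1.003025 = 4.0121.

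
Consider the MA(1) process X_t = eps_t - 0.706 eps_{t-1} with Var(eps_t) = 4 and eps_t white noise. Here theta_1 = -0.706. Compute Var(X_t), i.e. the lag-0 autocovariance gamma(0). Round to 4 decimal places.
\gamma(0) = 5.9937

For an MA(q) process X_t = eps_t + sum_i theta_i eps_{t-i} with
Var(eps_t) = sigma^2, the variance is
  gamma(0) = sigma^2 * (1 + sum_i theta_i^2).
  sum_i theta_i^2 = (-0.706)^2 = 0.498436.
  gamma(0) = 4 * (1 + 0.498436) = 4 * 1.498436 = 5.993744, which rounds to 5.9937.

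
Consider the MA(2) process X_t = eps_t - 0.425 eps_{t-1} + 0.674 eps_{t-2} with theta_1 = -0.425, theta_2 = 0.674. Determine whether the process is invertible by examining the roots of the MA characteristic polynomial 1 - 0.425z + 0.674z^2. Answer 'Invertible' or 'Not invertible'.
\text{Invertible}

The MA(q) characteristic polynomial is P(z) = 1 - 0.425z + 0.674z^2.
Invertibility requires all roots to lie outside the unit circle, i.e. |z| > 1 for every root.
Set 1 + (-0.425) z + (0.674) z^2 = 0, i.e. a z^2 + b z + c = 0 with a = 0.674, b = -0.425, c = 1.
Discriminant D = b^2 - 4ac = (-0.425)^2 - 4*(0.674)*1 = 0.180625 - (2.696) = -2.515375.
D < 0, so the roots are the complex-conjugate pair z = (-b +/- i sqrt(-D)) / (2a) = 0.3153 +/- 1.1766i.
For a conjugate pair |z|^2 = z * conj(z) = (product of roots) = c/a = 1/(0.674) = 1.48368, so |z| = sqrt(1.48368) = 1.2181 for both roots.
Moduli of all roots: 1.2181, 1.2181.
All moduli strictly greater than 1? Yes.
Verdict: Invertible.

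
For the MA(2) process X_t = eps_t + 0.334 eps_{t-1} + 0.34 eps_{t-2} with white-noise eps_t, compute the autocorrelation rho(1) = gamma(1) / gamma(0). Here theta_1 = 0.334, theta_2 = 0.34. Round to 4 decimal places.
\rho(1) = 0.3647

For an MA(q) process with theta_0 = 1, the autocovariance is
  gamma(k) = sigma^2 * sum_{i=0..q-k} theta_i * theta_{i+k},
and rho(k) = gamma(k) / gamma(0). Sigma^2 cancels.
  numerator   = (1)*(0.334) + (0.334)*(0.34) = 0.44756.
  denominator = (1)^2 + (0.334)^2 + (0.34)^2 = 1.227156.
  rho(1) = 0.44756 / 1.227156 = 0.3647.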